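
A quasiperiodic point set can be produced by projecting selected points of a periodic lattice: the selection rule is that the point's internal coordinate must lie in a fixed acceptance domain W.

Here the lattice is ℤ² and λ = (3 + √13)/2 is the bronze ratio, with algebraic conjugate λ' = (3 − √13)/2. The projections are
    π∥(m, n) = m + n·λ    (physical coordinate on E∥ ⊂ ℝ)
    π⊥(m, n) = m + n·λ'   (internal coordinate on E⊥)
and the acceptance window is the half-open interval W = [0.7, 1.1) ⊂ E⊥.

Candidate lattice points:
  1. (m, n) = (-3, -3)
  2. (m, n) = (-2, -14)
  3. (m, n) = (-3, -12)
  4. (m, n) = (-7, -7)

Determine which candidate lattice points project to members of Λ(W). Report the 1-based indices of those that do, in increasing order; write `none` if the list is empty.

none

Numerically λ ≈ 3.302776 and λ' = −1/λ ≈ -0.302776.
#1 (-3,-3): internal coord -3 + (-3)·λ' = -2.091673; -2.091673 ∉ [0.7, 1.1) → out
#2 (-2,-14): internal coord -2 + (-14)·λ' = +2.238859; +2.238859 ∉ [0.7, 1.1) → out
#3 (-3,-12): internal coord -3 + (-12)·λ' = +0.633308; +0.633308 ∉ [0.7, 1.1) → out
#4 (-7,-7): internal coord -7 + (-7)·λ' = -4.880571; -4.880571 ∉ [0.7, 1.1) → out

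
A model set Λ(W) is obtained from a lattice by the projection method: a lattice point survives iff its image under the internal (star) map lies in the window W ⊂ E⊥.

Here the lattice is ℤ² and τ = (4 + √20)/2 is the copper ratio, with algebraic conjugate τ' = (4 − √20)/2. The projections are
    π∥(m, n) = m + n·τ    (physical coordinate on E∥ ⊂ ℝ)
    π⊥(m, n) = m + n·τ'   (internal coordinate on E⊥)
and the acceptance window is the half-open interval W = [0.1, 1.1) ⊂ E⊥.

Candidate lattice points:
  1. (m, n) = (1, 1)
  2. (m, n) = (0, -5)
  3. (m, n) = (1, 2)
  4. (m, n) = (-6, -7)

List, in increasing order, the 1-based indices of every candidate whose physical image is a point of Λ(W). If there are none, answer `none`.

Numerically τ ≈ 4.236068 and τ' = −1/τ ≈ -0.236068.
#1 (1,1): internal coord 1 + (1)·τ' = +0.763932; +0.763932 ∈ [0.1, 1.1) → IN Λ
#2 (0,-5): internal coord 0 + (-5)·τ' = +1.180340; +1.180340 ∉ [0.1, 1.1) → out
#3 (1,2): internal coord 1 + (2)·τ' = +0.527864; +0.527864 ∈ [0.1, 1.1) → IN Λ
#4 (-6,-7): internal coord -6 + (-7)·τ' = -4.347524; -4.347524 ∉ [0.1, 1.1) → out

1, 3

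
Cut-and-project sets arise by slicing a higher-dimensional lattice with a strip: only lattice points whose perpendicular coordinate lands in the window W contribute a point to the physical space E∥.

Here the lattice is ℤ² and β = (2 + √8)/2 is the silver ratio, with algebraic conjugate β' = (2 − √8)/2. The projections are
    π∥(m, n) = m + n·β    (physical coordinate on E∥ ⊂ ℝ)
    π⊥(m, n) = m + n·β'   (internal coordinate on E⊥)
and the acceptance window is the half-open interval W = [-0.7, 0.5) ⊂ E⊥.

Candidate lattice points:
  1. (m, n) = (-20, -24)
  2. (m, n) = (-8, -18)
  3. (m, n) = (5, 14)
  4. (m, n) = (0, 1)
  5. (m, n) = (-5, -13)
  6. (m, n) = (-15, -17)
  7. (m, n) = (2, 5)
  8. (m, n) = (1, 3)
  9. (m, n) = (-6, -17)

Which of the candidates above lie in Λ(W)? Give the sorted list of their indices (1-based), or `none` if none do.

Numerically β ≈ 2.41421 and β' = −1/β ≈ -0.41421.
#1 (-20,-24): internal coord -20 + (-24)·β' = -10.05887; -10.05887 ∉ [-0.7, 0.5) → out
#2 (-8,-18): internal coord -8 + (-18)·β' = -0.54416; -0.54416 ∈ [-0.7, 0.5) → IN Λ
#3 (5,14): internal coord 5 + (14)·β' = -0.79899; -0.79899 ∉ [-0.7, 0.5) → out
#4 (0,1): internal coord 0 + (1)·β' = -0.41421; -0.41421 ∈ [-0.7, 0.5) → IN Λ
#5 (-5,-13): internal coord -5 + (-13)·β' = +0.38478; +0.38478 ∈ [-0.7, 0.5) → IN Λ
#6 (-15,-17): internal coord -15 + (-17)·β' = -7.95837; -7.95837 ∉ [-0.7, 0.5) → out
#7 (2,5): internal coord 2 + (5)·β' = -0.07107; -0.07107 ∈ [-0.7, 0.5) → IN Λ
#8 (1,3): internal coord 1 + (3)·β' = -0.24264; -0.24264 ∈ [-0.7, 0.5) → IN Λ
#9 (-6,-17): internal coord -6 + (-17)·β' = +1.04163; +1.04163 ∉ [-0.7, 0.5) → out

2, 4, 5, 7, 8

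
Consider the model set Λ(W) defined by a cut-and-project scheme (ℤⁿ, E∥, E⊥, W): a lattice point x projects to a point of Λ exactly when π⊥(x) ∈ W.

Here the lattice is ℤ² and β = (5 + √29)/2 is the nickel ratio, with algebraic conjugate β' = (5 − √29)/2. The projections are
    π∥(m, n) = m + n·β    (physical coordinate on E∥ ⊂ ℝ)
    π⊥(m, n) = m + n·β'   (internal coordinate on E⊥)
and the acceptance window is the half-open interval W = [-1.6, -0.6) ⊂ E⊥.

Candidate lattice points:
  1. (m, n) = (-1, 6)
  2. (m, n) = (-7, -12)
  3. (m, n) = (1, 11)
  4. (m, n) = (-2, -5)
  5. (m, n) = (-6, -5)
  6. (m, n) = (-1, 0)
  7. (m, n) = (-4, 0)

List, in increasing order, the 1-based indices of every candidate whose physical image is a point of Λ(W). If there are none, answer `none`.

β' = (5−√29)/2 ≈ -0.1926.
#1 (-1,6): internal coord -1 + (6)·β' = -2.1555; -2.1555 ∉ [-1.6, -0.6) → out
#2 (-7,-12): internal coord -7 + (-12)·β' = -4.6890; -4.6890 ∉ [-1.6, -0.6) → out
#3 (1,11): internal coord 1 + (11)·β' = -1.1184; -1.1184 ∈ [-1.6, -0.6) → IN Λ
#4 (-2,-5): internal coord -2 + (-5)·β' = -1.0371; -1.0371 ∈ [-1.6, -0.6) → IN Λ
#5 (-6,-5): internal coord -6 + (-5)·β' = -5.0371; -5.0371 ∉ [-1.6, -0.6) → out
#6 (-1,0): internal coord -1 + (0)·β' = -1.0000; -1.0000 ∈ [-1.6, -0.6) → IN Λ
#7 (-4,0): internal coord -4 + (0)·β' = -4.0000; -4.0000 ∉ [-1.6, -0.6) → out

3, 4, 6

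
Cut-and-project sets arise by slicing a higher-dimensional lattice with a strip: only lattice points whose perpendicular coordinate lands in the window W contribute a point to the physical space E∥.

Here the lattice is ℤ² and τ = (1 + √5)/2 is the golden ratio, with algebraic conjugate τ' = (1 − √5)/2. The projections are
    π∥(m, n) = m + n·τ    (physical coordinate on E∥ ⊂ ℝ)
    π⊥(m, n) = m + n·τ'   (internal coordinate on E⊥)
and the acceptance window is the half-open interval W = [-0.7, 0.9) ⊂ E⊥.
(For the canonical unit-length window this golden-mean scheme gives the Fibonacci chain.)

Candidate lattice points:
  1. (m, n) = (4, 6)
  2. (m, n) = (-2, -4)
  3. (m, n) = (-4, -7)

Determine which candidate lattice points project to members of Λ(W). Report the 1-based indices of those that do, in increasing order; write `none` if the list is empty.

Compute τ' = (1−√5)/2 = -0.6180, so π⊥(m,n) = m -0.6180·n.
candidate 1: (m,n)=(4,6) → π∥ = 4+6·τ ≈ 13.7082, π⊥ = 4+6·τ' ≈ 0.2918 ∈ [-0.7, 0.9) ⇒ IN Λ
candidate 2: (m,n)=(-2,-4) → π∥ = -2-4·τ ≈ -8.4721, π⊥ = -2-4·τ' ≈ 0.4721 ∈ [-0.7, 0.9) ⇒ IN Λ
candidate 3: (m,n)=(-4,-7) → π∥ = -4-7·τ ≈ -15.3262, π⊥ = -4-7·τ' ≈ 0.3262 ∈ [-0.7, 0.9) ⇒ IN Λ

1, 2, 3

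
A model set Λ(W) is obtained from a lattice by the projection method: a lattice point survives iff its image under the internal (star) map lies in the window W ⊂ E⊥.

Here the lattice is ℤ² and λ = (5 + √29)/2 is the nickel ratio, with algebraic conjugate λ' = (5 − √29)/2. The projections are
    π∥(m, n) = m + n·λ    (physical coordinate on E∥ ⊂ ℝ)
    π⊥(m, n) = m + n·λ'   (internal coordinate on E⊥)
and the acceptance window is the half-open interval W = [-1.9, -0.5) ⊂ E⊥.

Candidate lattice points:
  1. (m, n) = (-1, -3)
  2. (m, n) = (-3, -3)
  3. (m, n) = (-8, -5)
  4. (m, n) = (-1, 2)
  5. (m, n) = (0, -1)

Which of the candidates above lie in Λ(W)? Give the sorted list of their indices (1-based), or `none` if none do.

λ' = (5−√29)/2 ≈ -0.192582.
#1 (-1,-3): internal coord -1 + (-3)·λ' = -0.422253; -0.422253 ∉ [-1.9, -0.5) → out
#2 (-3,-3): internal coord -3 + (-3)·λ' = -2.422253; -2.422253 ∉ [-1.9, -0.5) → out
#3 (-8,-5): internal coord -8 + (-5)·λ' = -7.037088; -7.037088 ∉ [-1.9, -0.5) → out
#4 (-1,2): internal coord -1 + (2)·λ' = -1.385165; -1.385165 ∈ [-1.9, -0.5) → IN Λ
#5 (0,-1): internal coord 0 + (-1)·λ' = +0.192582; +0.192582 ∉ [-1.9, -0.5) → out

4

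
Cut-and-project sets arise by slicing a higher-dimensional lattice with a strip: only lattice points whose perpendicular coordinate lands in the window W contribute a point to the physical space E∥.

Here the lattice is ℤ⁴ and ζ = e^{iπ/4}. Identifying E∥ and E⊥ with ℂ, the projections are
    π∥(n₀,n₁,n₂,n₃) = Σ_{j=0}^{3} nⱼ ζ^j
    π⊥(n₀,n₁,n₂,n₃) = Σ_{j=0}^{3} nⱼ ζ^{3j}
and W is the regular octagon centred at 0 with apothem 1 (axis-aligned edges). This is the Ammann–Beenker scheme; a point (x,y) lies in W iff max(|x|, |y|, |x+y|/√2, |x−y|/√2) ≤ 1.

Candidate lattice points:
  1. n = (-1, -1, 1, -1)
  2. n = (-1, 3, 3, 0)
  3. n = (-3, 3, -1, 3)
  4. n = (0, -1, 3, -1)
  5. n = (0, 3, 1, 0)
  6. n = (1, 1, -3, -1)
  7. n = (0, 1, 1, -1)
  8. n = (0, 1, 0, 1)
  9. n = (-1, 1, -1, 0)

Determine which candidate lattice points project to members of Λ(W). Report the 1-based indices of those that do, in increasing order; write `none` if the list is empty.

none

π⊥(n) = n₀ + n₁ζ³ + n₂ζ⁶ + n₃ζ⁹ where ζ = e^{iπ/4}.
candidate 1: n = (-1, -1, 1, -1) → π⊥ ≈ (-1.00000, -2.41421); max(|x|,|y|,|x±y|/√2) = 2.41421 > 1 ⇒ ∉ W
candidate 2: n = (-1, 3, 3, 0) → π⊥ ≈ (-3.12132, -0.87868); max(|x|,|y|,|x±y|/√2) = 3.12132 > 1 ⇒ ∉ W
candidate 3: n = (-3, 3, -1, 3) → π⊥ ≈ (-3.00000, +5.24264); max(|x|,|y|,|x±y|/√2) = 5.82843 > 1 ⇒ ∉ W
candidate 4: n = (0, -1, 3, -1) → π⊥ ≈ (+0.00000, -4.41421); max(|x|,|y|,|x±y|/√2) = 4.41421 > 1 ⇒ ∉ W
candidate 5: n = (0, 3, 1, 0) → π⊥ ≈ (-2.12132, +1.12132); max(|x|,|y|,|x±y|/√2) = 2.29289 > 1 ⇒ ∉ W
candidate 6: n = (1, 1, -3, -1) → π⊥ ≈ (-0.41421, +3.00000); max(|x|,|y|,|x±y|/√2) = 3.00000 > 1 ⇒ ∉ W
candidate 7: n = (0, 1, 1, -1) → π⊥ ≈ (-1.41421, -1.00000); max(|x|,|y|,|x±y|/√2) = 1.70711 > 1 ⇒ ∉ W
candidate 8: n = (0, 1, 0, 1) → π⊥ ≈ (+0.00000, +1.41421); max(|x|,|y|,|x±y|/√2) = 1.41421 > 1 ⇒ ∉ W
candidate 9: n = (-1, 1, -1, 0) → π⊥ ≈ (-1.70711, +1.70711); max(|x|,|y|,|x±y|/√2) = 2.41421 > 1 ⇒ ∉ W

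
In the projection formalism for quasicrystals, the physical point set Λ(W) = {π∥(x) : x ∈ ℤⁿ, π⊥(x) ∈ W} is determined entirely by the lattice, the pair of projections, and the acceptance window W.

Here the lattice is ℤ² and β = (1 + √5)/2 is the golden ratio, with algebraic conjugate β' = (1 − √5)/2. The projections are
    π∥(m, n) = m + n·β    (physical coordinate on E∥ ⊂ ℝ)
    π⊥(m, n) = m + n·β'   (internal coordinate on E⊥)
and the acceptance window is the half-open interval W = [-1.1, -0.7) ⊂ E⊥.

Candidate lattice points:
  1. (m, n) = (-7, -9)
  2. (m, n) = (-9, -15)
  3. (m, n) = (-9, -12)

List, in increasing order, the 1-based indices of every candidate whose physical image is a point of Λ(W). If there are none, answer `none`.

Numerically β ≈ 1.61803 and β' = −1/β ≈ -0.61803.
candidate 1: (m,n)=(-7,-9) → π∥ = -7-9·β ≈ -21.56231, π⊥ = -7-9·β' ≈ -1.43769 ∉ [-1.1, -0.7) ⇒ out
candidate 2: (m,n)=(-9,-15) → π∥ = -9-15·β ≈ -33.27051, π⊥ = -9-15·β' ≈ 0.27051 ∉ [-1.1, -0.7) ⇒ out
candidate 3: (m,n)=(-9,-12) → π∥ = -9-12·β ≈ -28.41641, π⊥ = -9-12·β' ≈ -1.58359 ∉ [-1.1, -0.7) ⇒ out

none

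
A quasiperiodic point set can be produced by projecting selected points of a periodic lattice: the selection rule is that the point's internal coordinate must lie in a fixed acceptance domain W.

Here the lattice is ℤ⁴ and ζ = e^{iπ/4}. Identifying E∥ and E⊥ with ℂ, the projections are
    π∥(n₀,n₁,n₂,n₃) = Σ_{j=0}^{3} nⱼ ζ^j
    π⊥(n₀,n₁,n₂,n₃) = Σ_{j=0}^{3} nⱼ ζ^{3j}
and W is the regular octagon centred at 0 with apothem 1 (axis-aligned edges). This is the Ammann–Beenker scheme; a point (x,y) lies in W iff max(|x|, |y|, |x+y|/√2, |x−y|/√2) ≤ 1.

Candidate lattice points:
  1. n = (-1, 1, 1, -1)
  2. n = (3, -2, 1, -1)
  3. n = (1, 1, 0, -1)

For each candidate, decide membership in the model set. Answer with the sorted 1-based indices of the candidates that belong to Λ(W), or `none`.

3

With ζ = e^{iπ/4} the internal vectors are ζ^0,ζ^3,ζ^6,ζ^9.
candidate 1: n = (-1, 1, 1, -1) → π⊥ ≈ (-2.4142, -1.0000); max(|x|,|y|,|x±y|/√2) = 2.4142 > 1 ⇒ ∉ W
candidate 2: n = (3, -2, 1, -1) → π⊥ ≈ (+3.7071, -3.1213); max(|x|,|y|,|x±y|/√2) = 4.8284 > 1 ⇒ ∉ W
candidate 3: n = (1, 1, 0, -1) → π⊥ ≈ (-0.4142, +0.0000); max(|x|,|y|,|x±y|/√2) = 0.4142 ≤ 1 ⇒ ∈ W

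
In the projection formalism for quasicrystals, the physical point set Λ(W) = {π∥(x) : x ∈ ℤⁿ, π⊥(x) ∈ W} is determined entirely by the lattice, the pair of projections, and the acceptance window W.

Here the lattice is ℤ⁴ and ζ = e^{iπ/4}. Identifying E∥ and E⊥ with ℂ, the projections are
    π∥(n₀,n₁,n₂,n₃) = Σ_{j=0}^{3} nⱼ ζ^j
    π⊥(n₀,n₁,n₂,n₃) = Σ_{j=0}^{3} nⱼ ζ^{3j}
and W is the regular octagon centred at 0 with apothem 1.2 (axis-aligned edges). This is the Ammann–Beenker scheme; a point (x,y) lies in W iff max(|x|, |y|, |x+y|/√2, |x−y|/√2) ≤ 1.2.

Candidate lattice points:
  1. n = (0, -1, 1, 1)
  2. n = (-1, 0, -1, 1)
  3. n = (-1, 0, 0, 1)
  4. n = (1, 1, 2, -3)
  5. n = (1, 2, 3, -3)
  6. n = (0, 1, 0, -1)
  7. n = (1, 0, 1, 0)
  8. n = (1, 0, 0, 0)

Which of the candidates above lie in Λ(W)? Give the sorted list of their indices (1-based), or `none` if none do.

Internal map: ζ^{3j} for j=0..3 gives (1,0), (−√2/2,√2/2), (0,−1), (√2/2,√2/2).
candidate 1: n = (0, -1, 1, 1) → π⊥ ≈ (+1.4142, -1.0000); max(|x|,|y|,|x±y|/√2) = 1.7071 > 1.2 ⇒ ∉ W
candidate 2: n = (-1, 0, -1, 1) → π⊥ ≈ (-0.2929, +1.7071); max(|x|,|y|,|x±y|/√2) = 1.7071 > 1.2 ⇒ ∉ W
candidate 3: n = (-1, 0, 0, 1) → π⊥ ≈ (-0.2929, +0.7071); max(|x|,|y|,|x±y|/√2) = 0.7071 ≤ 1.2 ⇒ ∈ W
candidate 4: n = (1, 1, 2, -3) → π⊥ ≈ (-1.8284, -3.4142); max(|x|,|y|,|x±y|/√2) = 3.7071 > 1.2 ⇒ ∉ W
candidate 5: n = (1, 2, 3, -3) → π⊥ ≈ (-2.5355, -3.7071); max(|x|,|y|,|x±y|/√2) = 4.4142 > 1.2 ⇒ ∉ W
candidate 6: n = (0, 1, 0, -1) → π⊥ ≈ (-1.4142, +0.0000); max(|x|,|y|,|x±y|/√2) = 1.4142 > 1.2 ⇒ ∉ W
candidate 7: n = (1, 0, 1, 0) → π⊥ ≈ (+1.0000, -1.0000); max(|x|,|y|,|x±y|/√2) = 1.4142 > 1.2 ⇒ ∉ W
candidate 8: n = (1, 0, 0, 0) → π⊥ ≈ (+1.0000, +0.0000); max(|x|,|y|,|x±y|/√2) = 1.0000 ≤ 1.2 ⇒ ∈ W

3, 8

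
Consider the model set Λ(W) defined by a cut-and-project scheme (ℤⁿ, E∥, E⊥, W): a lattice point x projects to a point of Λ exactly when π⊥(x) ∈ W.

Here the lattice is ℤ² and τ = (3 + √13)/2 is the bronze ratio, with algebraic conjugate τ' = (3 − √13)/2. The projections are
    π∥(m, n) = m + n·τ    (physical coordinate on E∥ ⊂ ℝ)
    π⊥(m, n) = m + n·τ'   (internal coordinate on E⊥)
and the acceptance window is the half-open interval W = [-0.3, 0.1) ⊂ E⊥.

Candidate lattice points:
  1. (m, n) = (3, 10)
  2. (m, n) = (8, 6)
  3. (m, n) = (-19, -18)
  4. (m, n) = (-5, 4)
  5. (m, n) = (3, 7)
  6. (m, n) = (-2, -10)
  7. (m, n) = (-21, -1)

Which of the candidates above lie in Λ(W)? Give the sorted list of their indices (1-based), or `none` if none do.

Numerically τ ≈ 3.3028 and τ' = −1/τ ≈ -0.3028.
candidate 1: (m,n)=(3,10) → π∥ = 3+10·τ ≈ 36.0278, π⊥ = 3+10·τ' ≈ -0.0278 ∈ [-0.3, 0.1) ⇒ IN Λ
candidate 2: (m,n)=(8,6) → π∥ = 8+6·τ ≈ 27.8167, π⊥ = 8+6·τ' ≈ 6.1833 ∉ [-0.3, 0.1) ⇒ out
candidate 3: (m,n)=(-19,-18) → π∥ = -19-18·τ ≈ -78.4500, π⊥ = -19-18·τ' ≈ -13.5500 ∉ [-0.3, 0.1) ⇒ out
candidate 4: (m,n)=(-5,4) → π∥ = -5+4·τ ≈ 8.2111, π⊥ = -5+4·τ' ≈ -6.2111 ∉ [-0.3, 0.1) ⇒ out
candidate 5: (m,n)=(3,7) → π∥ = 3+7·τ ≈ 26.1194, π⊥ = 3+7·τ' ≈ 0.8806 ∉ [-0.3, 0.1) ⇒ out
candidate 6: (m,n)=(-2,-10) → π∥ = -2-10·τ ≈ -35.0278, π⊥ = -2-10·τ' ≈ 1.0278 ∉ [-0.3, 0.1) ⇒ out
candidate 7: (m,n)=(-21,-1) → π∥ = -21-1·τ ≈ -24.3028, π⊥ = -21-1·τ' ≈ -20.6972 ∉ [-0.3, 0.1) ⇒ out

1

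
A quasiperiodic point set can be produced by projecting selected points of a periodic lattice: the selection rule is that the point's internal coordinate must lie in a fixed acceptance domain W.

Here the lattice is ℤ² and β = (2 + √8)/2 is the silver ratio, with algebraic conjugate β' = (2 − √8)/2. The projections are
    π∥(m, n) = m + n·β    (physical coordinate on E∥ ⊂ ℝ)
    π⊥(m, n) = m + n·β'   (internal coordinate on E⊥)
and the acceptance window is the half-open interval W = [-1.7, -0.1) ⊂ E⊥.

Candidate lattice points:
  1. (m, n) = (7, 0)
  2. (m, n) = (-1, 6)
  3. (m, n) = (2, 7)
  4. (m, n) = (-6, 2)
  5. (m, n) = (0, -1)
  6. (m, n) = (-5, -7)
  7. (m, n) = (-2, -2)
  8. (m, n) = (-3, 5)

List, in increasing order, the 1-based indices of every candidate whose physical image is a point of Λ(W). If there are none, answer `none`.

β' = (2−√8)/2 ≈ -0.414214.
[1] lift (7,0): star map gives 7.000000; window check -1.7 ≤ 7.000000 < -0.1 is false → out
[2] lift (-1,6): star map gives -3.485281; window check -1.7 ≤ -3.485281 < -0.1 is false → out
[3] lift (2,7): star map gives -0.899495; window check -1.7 ≤ -0.899495 < -0.1 is true → IN Λ
[4] lift (-6,2): star map gives -6.828427; window check -1.7 ≤ -6.828427 < -0.1 is false → out
[5] lift (0,-1): star map gives 0.414214; window check -1.7 ≤ 0.414214 < -0.1 is false → out
[6] lift (-5,-7): star map gives -2.100505; window check -1.7 ≤ -2.100505 < -0.1 is false → out
[7] lift (-2,-2): star map gives -1.171573; window check -1.7 ≤ -1.171573 < -0.1 is true → IN Λ
[8] lift (-3,5): star map gives -5.071068; window check -1.7 ≤ -5.071068 < -0.1 is false → out

3, 7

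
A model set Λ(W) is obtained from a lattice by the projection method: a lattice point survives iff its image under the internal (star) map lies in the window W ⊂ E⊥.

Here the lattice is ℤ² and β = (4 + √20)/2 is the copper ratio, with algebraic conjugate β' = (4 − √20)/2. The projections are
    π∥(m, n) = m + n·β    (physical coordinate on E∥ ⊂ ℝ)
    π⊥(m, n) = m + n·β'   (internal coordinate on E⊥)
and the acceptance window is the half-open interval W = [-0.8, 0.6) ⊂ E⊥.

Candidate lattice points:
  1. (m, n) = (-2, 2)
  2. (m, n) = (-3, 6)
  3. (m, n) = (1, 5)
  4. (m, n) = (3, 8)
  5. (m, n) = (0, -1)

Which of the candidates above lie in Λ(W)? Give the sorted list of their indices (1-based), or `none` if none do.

Compute β' = (4−√20)/2 = -0.2361, so π⊥(m,n) = m -0.2361·n.
[1] lift (-2,2): star map gives -2.4721; window check -0.8 ≤ -2.4721 < 0.6 is false → out
[2] lift (-3,6): star map gives -4.4164; window check -0.8 ≤ -4.4164 < 0.6 is false → out
[3] lift (1,5): star map gives -0.1803; window check -0.8 ≤ -0.1803 < 0.6 is true → IN Λ
[4] lift (3,8): star map gives 1.1115; window check -0.8 ≤ 1.1115 < 0.6 is false → out
[5] lift (0,-1): star map gives 0.2361; window check -0.8 ≤ 0.2361 < 0.6 is true → IN Λ

3, 5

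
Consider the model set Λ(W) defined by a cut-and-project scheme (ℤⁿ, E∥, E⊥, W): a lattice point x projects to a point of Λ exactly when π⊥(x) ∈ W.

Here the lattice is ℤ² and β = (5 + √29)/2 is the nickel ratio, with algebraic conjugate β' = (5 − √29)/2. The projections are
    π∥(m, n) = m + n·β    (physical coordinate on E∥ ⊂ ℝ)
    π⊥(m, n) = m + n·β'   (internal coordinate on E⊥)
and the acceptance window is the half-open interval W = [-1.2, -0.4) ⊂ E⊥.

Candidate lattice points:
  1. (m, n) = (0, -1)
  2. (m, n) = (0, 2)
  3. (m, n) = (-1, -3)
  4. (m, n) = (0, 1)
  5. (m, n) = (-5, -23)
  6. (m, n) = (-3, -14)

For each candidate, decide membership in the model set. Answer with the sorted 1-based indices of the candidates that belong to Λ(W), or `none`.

Compute β' = (5−√29)/2 = -0.1926, so π⊥(m,n) = m -0.1926·n.
[1] lift (0,-1): star map gives 0.1926; window check -1.2 ≤ 0.1926 < -0.4 is false → out
[2] lift (0,2): star map gives -0.3852; window check -1.2 ≤ -0.3852 < -0.4 is false → out
[3] lift (-1,-3): star map gives -0.4223; window check -1.2 ≤ -0.4223 < -0.4 is true → IN Λ
[4] lift (0,1): star map gives -0.1926; window check -1.2 ≤ -0.1926 < -0.4 is false → out
[5] lift (-5,-23): star map gives -0.5706; window check -1.2 ≤ -0.5706 < -0.4 is true → IN Λ
[6] lift (-3,-14): star map gives -0.3038; window check -1.2 ≤ -0.3038 < -0.4 is false → out

3, 5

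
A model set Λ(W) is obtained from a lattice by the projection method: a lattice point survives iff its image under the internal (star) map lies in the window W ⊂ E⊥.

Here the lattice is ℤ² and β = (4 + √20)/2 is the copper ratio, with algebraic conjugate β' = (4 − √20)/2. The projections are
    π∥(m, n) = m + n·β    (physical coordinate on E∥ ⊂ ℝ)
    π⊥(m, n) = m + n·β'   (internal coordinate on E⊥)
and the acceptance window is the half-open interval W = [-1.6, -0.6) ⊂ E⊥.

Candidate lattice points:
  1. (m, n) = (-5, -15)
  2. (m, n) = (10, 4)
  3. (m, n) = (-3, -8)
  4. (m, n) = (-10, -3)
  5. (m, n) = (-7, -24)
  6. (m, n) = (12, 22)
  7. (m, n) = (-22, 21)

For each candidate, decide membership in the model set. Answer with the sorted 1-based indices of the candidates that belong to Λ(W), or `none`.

Compute β' = (4−√20)/2 = -0.23607, so π⊥(m,n) = m -0.23607·n.
#1 (-5,-15): internal coord -5 + (-15)·β' = -1.45898; -1.45898 ∈ [-1.6, -0.6) → IN Λ
#2 (10,4): internal coord 10 + (4)·β' = +9.05573; +9.05573 ∉ [-1.6, -0.6) → out
#3 (-3,-8): internal coord -3 + (-8)·β' = -1.11146; -1.11146 ∈ [-1.6, -0.6) → IN Λ
#4 (-10,-3): internal coord -10 + (-3)·β' = -9.29180; -9.29180 ∉ [-1.6, -0.6) → out
#5 (-7,-24): internal coord -7 + (-24)·β' = -1.33437; -1.33437 ∈ [-1.6, -0.6) → IN Λ
#6 (12,22): internal coord 12 + (22)·β' = +6.80650; +6.80650 ∉ [-1.6, -0.6) → out
#7 (-22,21): internal coord -22 + (21)·β' = -26.95743; -26.95743 ∉ [-1.6, -0.6) → out

1, 3, 5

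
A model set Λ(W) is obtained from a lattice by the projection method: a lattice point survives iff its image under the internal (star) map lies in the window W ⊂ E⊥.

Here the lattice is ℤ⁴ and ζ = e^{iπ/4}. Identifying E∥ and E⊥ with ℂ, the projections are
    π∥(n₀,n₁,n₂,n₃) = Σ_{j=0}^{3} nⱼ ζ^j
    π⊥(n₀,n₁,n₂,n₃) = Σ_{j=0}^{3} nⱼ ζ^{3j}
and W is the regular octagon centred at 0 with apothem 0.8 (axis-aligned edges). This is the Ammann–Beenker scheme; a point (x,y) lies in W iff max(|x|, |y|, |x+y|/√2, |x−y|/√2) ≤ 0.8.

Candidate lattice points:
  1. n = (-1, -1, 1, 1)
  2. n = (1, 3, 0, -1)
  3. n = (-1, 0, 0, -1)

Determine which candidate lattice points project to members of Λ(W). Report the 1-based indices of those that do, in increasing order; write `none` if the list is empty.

With ζ = e^{iπ/4} the internal vectors are ζ^0,ζ^3,ζ^6,ζ^9.
candidate 1: n = (-1, -1, 1, 1) → π⊥ ≈ (+0.414214, -1.000000); max(|x|,|y|,|x±y|/√2) = 1.000000 > 0.8 ⇒ ∉ W
candidate 2: n = (1, 3, 0, -1) → π⊥ ≈ (-1.828427, +1.414214); max(|x|,|y|,|x±y|/√2) = 2.292893 > 0.8 ⇒ ∉ W
candidate 3: n = (-1, 0, 0, -1) → π⊥ ≈ (-1.707107, -0.707107); max(|x|,|y|,|x±y|/√2) = 1.707107 > 0.8 ⇒ ∉ W

none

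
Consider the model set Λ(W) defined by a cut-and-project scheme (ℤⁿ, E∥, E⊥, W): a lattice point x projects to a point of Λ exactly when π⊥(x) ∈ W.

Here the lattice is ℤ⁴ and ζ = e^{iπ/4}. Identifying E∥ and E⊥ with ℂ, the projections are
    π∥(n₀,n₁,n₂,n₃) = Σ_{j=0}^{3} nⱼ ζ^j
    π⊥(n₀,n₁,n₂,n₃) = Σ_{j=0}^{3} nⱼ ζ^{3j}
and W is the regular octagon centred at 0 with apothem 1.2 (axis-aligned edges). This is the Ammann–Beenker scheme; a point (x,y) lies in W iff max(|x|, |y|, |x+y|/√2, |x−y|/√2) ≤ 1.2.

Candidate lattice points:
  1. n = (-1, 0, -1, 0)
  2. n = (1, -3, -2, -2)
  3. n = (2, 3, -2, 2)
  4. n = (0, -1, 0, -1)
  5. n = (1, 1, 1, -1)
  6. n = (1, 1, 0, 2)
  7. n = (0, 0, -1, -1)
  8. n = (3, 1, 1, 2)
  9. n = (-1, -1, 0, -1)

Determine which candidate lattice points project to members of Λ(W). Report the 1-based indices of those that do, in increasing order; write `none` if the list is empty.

5, 7

With ζ = e^{iπ/4} the internal vectors are ζ^0,ζ^3,ζ^6,ζ^9.
candidate 1: n = (-1, 0, -1, 0) → π⊥ ≈ (-1.00000, +1.00000); max(|x|,|y|,|x±y|/√2) = 1.41421 > 1.2 ⇒ ∉ W
candidate 2: n = (1, -3, -2, -2) → π⊥ ≈ (+1.70711, -1.53553); max(|x|,|y|,|x±y|/√2) = 2.29289 > 1.2 ⇒ ∉ W
candidate 3: n = (2, 3, -2, 2) → π⊥ ≈ (+1.29289, +5.53553); max(|x|,|y|,|x±y|/√2) = 5.53553 > 1.2 ⇒ ∉ W
candidate 4: n = (0, -1, 0, -1) → π⊥ ≈ (+0.00000, -1.41421); max(|x|,|y|,|x±y|/√2) = 1.41421 > 1.2 ⇒ ∉ W
candidate 5: n = (1, 1, 1, -1) → π⊥ ≈ (-0.41421, -1.00000); max(|x|,|y|,|x±y|/√2) = 1.00000 ≤ 1.2 ⇒ ∈ W
candidate 6: n = (1, 1, 0, 2) → π⊥ ≈ (+1.70711, +2.12132); max(|x|,|y|,|x±y|/√2) = 2.70711 > 1.2 ⇒ ∉ W
candidate 7: n = (0, 0, -1, -1) → π⊥ ≈ (-0.70711, +0.29289); max(|x|,|y|,|x±y|/√2) = 0.70711 ≤ 1.2 ⇒ ∈ W
candidate 8: n = (3, 1, 1, 2) → π⊥ ≈ (+3.70711, +1.12132); max(|x|,|y|,|x±y|/√2) = 3.70711 > 1.2 ⇒ ∉ W
candidate 9: n = (-1, -1, 0, -1) → π⊥ ≈ (-1.00000, -1.41421); max(|x|,|y|,|x±y|/√2) = 1.70711 > 1.2 ⇒ ∉ W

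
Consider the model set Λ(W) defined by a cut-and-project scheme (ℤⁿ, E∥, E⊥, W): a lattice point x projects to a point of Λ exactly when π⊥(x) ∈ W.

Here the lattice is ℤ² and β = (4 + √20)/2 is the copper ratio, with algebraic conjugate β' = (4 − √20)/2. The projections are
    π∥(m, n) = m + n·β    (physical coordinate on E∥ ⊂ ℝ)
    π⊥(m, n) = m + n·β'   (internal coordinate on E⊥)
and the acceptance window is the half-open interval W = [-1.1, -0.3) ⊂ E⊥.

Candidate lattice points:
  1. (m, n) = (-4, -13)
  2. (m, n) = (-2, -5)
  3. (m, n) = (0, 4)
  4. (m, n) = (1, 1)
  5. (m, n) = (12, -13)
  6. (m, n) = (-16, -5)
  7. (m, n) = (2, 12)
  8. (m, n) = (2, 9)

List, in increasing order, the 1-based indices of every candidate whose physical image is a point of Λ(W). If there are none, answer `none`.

Compute β' = (4−√20)/2 = -0.2361, so π⊥(m,n) = m -0.2361·n.
candidate 1: (m,n)=(-4,-13) → π∥ = -4-13·β ≈ -59.0689, π⊥ = -4-13·β' ≈ -0.9311 ∈ [-1.1, -0.3) ⇒ IN Λ
candidate 2: (m,n)=(-2,-5) → π∥ = -2-5·β ≈ -23.1803, π⊥ = -2-5·β' ≈ -0.8197 ∈ [-1.1, -0.3) ⇒ IN Λ
candidate 3: (m,n)=(0,4) → π∥ = 0+4·β ≈ 16.9443, π⊥ = 0+4·β' ≈ -0.9443 ∈ [-1.1, -0.3) ⇒ IN Λ
candidate 4: (m,n)=(1,1) → π∥ = 1+1·β ≈ 5.2361, π⊥ = 1+1·β' ≈ 0.7639 ∉ [-1.1, -0.3) ⇒ out
candidate 5: (m,n)=(12,-13) → π∥ = 12-13·β ≈ -43.0689, π⊥ = 12-13·β' ≈ 15.0689 ∉ [-1.1, -0.3) ⇒ out
candidate 6: (m,n)=(-16,-5) → π∥ = -16-5·β ≈ -37.1803, π⊥ = -16-5·β' ≈ -14.8197 ∉ [-1.1, -0.3) ⇒ out
candidate 7: (m,n)=(2,12) → π∥ = 2+12·β ≈ 52.8328, π⊥ = 2+12·β' ≈ -0.8328 ∈ [-1.1, -0.3) ⇒ IN Λ
candidate 8: (m,n)=(2,9) → π∥ = 2+9·β ≈ 40.1246, π⊥ = 2+9·β' ≈ -0.1246 ∉ [-1.1, -0.3) ⇒ out

1, 2, 3, 7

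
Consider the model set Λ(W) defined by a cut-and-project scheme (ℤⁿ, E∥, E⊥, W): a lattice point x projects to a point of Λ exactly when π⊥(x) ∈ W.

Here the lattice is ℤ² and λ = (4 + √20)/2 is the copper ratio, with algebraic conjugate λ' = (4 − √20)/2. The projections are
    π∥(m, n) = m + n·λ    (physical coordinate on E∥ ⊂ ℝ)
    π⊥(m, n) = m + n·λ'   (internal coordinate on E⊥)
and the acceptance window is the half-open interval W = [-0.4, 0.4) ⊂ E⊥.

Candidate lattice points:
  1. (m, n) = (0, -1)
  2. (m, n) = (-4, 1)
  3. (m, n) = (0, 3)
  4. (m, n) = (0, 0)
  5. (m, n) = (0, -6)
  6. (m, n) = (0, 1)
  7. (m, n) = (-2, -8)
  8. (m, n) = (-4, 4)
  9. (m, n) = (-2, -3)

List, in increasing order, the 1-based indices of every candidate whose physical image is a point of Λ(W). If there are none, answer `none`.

1, 4, 6, 7

λ' = (4−√20)/2 ≈ -0.23607.
candidate 1: (m,n)=(0,-1) → π∥ = 0-1·λ ≈ -4.23607, π⊥ = 0-1·λ' ≈ 0.23607 ∈ [-0.4, 0.4) ⇒ IN Λ
candidate 2: (m,n)=(-4,1) → π∥ = -4+1·λ ≈ 0.23607, π⊥ = -4+1·λ' ≈ -4.23607 ∉ [-0.4, 0.4) ⇒ out
candidate 3: (m,n)=(0,3) → π∥ = 0+3·λ ≈ 12.70820, π⊥ = 0+3·λ' ≈ -0.70820 ∉ [-0.4, 0.4) ⇒ out
candidate 4: (m,n)=(0,0) → π∥ = 0+0·λ ≈ 0.00000, π⊥ = 0+0·λ' ≈ 0.00000 ∈ [-0.4, 0.4) ⇒ IN Λ
candidate 5: (m,n)=(0,-6) → π∥ = 0-6·λ ≈ -25.41641, π⊥ = 0-6·λ' ≈ 1.41641 ∉ [-0.4, 0.4) ⇒ out
candidate 6: (m,n)=(0,1) → π∥ = 0+1·λ ≈ 4.23607, π⊥ = 0+1·λ' ≈ -0.23607 ∈ [-0.4, 0.4) ⇒ IN Λ
candidate 7: (m,n)=(-2,-8) → π∥ = -2-8·λ ≈ -35.88854, π⊥ = -2-8·λ' ≈ -0.11146 ∈ [-0.4, 0.4) ⇒ IN Λ
candidate 8: (m,n)=(-4,4) → π∥ = -4+4·λ ≈ 12.94427, π⊥ = -4+4·λ' ≈ -4.94427 ∉ [-0.4, 0.4) ⇒ out
candidate 9: (m,n)=(-2,-3) → π∥ = -2-3·λ ≈ -14.70820, π⊥ = -2-3·λ' ≈ -1.29180 ∉ [-0.4, 0.4) ⇒ out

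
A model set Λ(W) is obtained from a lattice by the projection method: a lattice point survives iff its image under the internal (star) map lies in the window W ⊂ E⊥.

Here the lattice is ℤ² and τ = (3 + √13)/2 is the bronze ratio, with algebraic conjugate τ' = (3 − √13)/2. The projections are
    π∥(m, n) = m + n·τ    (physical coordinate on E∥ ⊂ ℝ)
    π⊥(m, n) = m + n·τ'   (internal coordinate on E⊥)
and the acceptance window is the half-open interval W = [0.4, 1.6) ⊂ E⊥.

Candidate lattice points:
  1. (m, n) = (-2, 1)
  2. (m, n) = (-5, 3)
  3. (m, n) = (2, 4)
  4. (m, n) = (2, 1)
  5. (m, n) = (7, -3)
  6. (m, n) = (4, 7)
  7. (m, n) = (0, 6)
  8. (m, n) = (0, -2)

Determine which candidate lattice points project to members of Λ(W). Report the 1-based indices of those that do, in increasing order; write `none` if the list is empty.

Numerically τ ≈ 3.302776 and τ' = −1/τ ≈ -0.302776.
[1] lift (-2,1): star map gives -2.302776; window check 0.4 ≤ -2.302776 < 1.6 is false → out
[2] lift (-5,3): star map gives -5.908327; window check 0.4 ≤ -5.908327 < 1.6 is false → out
[3] lift (2,4): star map gives 0.788897; window check 0.4 ≤ 0.788897 < 1.6 is true → IN Λ
[4] lift (2,1): star map gives 1.697224; window check 0.4 ≤ 1.697224 < 1.6 is false → out
[5] lift (7,-3): star map gives 7.908327; window check 0.4 ≤ 7.908327 < 1.6 is false → out
[6] lift (4,7): star map gives 1.880571; window check 0.4 ≤ 1.880571 < 1.6 is false → out
[7] lift (0,6): star map gives -1.816654; window check 0.4 ≤ -1.816654 < 1.6 is false → out
[8] lift (0,-2): star map gives 0.605551; window check 0.4 ≤ 0.605551 < 1.6 is true → IN Λ

3, 8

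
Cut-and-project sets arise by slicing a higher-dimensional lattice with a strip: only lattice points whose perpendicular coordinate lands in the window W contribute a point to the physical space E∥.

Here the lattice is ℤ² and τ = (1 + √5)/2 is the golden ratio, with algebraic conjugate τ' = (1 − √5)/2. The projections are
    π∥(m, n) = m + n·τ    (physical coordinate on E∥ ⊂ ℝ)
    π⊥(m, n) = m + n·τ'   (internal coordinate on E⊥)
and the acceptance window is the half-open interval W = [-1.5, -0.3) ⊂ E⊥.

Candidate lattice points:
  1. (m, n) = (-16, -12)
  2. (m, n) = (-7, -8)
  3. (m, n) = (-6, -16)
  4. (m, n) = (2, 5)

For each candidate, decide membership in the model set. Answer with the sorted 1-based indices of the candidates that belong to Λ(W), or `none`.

Compute τ' = (1−√5)/2 = -0.6180, so π⊥(m,n) = m -0.6180·n.
#1 (-16,-12): internal coord -16 + (-12)·τ' = -8.5836; -8.5836 ∉ [-1.5, -0.3) → out
#2 (-7,-8): internal coord -7 + (-8)·τ' = -2.0557; -2.0557 ∉ [-1.5, -0.3) → out
#3 (-6,-16): internal coord -6 + (-16)·τ' = +3.8885; +3.8885 ∉ [-1.5, -0.3) → out
#4 (2,5): internal coord 2 + (5)·τ' = -1.0902; -1.0902 ∈ [-1.5, -0.3) → IN Λ

4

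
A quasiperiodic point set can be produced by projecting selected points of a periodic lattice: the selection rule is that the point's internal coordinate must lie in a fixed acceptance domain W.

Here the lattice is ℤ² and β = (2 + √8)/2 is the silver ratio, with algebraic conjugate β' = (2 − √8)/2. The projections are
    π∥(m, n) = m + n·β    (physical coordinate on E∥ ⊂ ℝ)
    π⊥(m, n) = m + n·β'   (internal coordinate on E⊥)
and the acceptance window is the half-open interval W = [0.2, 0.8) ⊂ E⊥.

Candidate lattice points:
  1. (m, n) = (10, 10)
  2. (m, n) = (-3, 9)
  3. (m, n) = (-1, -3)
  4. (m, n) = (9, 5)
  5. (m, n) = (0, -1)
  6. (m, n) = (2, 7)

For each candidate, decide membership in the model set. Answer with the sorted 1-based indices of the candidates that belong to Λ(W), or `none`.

3, 5

Numerically β ≈ 2.4142 and β' = −1/β ≈ -0.4142.
[1] lift (10,10): star map gives 5.8579; window check 0.2 ≤ 5.8579 < 0.8 is false → out
[2] lift (-3,9): star map gives -6.7279; window check 0.2 ≤ -6.7279 < 0.8 is false → out
[3] lift (-1,-3): star map gives 0.2426; window check 0.2 ≤ 0.2426 < 0.8 is true → IN Λ
[4] lift (9,5): star map gives 6.9289; window check 0.2 ≤ 6.9289 < 0.8 is false → out
[5] lift (0,-1): star map gives 0.4142; window check 0.2 ≤ 0.4142 < 0.8 is true → IN Λ
[6] lift (2,7): star map gives -0.8995; window check 0.2 ≤ -0.8995 < 0.8 is false → out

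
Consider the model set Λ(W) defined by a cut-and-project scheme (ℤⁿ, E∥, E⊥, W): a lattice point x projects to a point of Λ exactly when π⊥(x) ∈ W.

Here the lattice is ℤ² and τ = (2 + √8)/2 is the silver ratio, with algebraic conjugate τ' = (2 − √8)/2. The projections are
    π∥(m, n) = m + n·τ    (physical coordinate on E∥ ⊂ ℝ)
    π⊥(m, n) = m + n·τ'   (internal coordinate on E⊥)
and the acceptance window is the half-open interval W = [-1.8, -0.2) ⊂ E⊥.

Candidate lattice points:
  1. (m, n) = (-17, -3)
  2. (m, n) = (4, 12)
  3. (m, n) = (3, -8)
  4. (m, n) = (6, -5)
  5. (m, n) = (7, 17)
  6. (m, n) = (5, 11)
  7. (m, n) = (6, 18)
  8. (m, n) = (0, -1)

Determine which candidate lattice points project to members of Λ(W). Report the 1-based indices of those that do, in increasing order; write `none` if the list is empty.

Numerically τ ≈ 2.41421 and τ' = −1/τ ≈ -0.41421.
#1 (-17,-3): internal coord -17 + (-3)·τ' = -15.75736; -15.75736 ∉ [-1.8, -0.2) → out
#2 (4,12): internal coord 4 + (12)·τ' = -0.97056; -0.97056 ∈ [-1.8, -0.2) → IN Λ
#3 (3,-8): internal coord 3 + (-8)·τ' = +6.31371; +6.31371 ∉ [-1.8, -0.2) → out
#4 (6,-5): internal coord 6 + (-5)·τ' = +8.07107; +8.07107 ∉ [-1.8, -0.2) → out
#5 (7,17): internal coord 7 + (17)·τ' = -0.04163; -0.04163 ∉ [-1.8, -0.2) → out
#6 (5,11): internal coord 5 + (11)·τ' = +0.44365; +0.44365 ∉ [-1.8, -0.2) → out
#7 (6,18): internal coord 6 + (18)·τ' = -1.45584; -1.45584 ∈ [-1.8, -0.2) → IN Λ
#8 (0,-1): internal coord 0 + (-1)·τ' = +0.41421; +0.41421 ∉ [-1.8, -0.2) → out

2, 7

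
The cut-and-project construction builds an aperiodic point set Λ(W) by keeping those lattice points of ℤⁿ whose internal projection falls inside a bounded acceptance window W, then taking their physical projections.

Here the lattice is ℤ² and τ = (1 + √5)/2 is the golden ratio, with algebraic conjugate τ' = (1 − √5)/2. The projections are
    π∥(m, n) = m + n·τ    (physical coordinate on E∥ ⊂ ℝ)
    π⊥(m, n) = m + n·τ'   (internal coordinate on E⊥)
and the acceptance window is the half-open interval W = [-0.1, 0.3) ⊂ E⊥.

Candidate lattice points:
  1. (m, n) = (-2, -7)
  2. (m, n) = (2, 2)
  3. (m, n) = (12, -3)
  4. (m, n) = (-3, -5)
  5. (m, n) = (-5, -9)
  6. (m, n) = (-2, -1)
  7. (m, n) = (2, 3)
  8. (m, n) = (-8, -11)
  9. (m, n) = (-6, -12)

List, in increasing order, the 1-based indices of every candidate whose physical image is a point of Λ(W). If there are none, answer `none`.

Numerically τ ≈ 1.61803 and τ' = −1/τ ≈ -0.61803.
candidate 1: (m,n)=(-2,-7) → π∥ = -2-7·τ ≈ -13.32624, π⊥ = -2-7·τ' ≈ 2.32624 ∉ [-0.1, 0.3) ⇒ out
candidate 2: (m,n)=(2,2) → π∥ = 2+2·τ ≈ 5.23607, π⊥ = 2+2·τ' ≈ 0.76393 ∉ [-0.1, 0.3) ⇒ out
candidate 3: (m,n)=(12,-3) → π∥ = 12-3·τ ≈ 7.14590, π⊥ = 12-3·τ' ≈ 13.85410 ∉ [-0.1, 0.3) ⇒ out
candidate 4: (m,n)=(-3,-5) → π∥ = -3-5·τ ≈ -11.09017, π⊥ = -3-5·τ' ≈ 0.09017 ∈ [-0.1, 0.3) ⇒ IN Λ
candidate 5: (m,n)=(-5,-9) → π∥ = -5-9·τ ≈ -19.56231, π⊥ = -5-9·τ' ≈ 0.56231 ∉ [-0.1, 0.3) ⇒ out
candidate 6: (m,n)=(-2,-1) → π∥ = -2-1·τ ≈ -3.61803, π⊥ = -2-1·τ' ≈ -1.38197 ∉ [-0.1, 0.3) ⇒ out
candidate 7: (m,n)=(2,3) → π∥ = 2+3·τ ≈ 6.85410, π⊥ = 2+3·τ' ≈ 0.14590 ∈ [-0.1, 0.3) ⇒ IN Λ
candidate 8: (m,n)=(-8,-11) → π∥ = -8-11·τ ≈ -25.79837, π⊥ = -8-11·τ' ≈ -1.20163 ∉ [-0.1, 0.3) ⇒ out
candidate 9: (m,n)=(-6,-12) → π∥ = -6-12·τ ≈ -25.41641, π⊥ = -6-12·τ' ≈ 1.41641 ∉ [-0.1, 0.3) ⇒ out

4, 7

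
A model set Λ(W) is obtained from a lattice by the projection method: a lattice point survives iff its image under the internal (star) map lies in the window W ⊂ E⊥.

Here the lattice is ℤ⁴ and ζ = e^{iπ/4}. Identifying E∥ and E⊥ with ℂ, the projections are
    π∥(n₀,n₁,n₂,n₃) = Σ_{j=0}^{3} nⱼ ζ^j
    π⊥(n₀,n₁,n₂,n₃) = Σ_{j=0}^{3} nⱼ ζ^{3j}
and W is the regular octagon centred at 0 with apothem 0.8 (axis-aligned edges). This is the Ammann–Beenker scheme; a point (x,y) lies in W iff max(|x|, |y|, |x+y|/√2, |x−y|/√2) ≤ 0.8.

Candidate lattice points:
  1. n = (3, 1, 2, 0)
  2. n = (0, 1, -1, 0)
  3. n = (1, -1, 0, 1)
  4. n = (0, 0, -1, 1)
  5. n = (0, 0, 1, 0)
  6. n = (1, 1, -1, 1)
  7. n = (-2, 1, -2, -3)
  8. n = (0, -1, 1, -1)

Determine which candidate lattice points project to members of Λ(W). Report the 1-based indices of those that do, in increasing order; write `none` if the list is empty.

π⊥(n) = n₀ + n₁ζ³ + n₂ζ⁶ + n₃ζ⁹ where ζ = e^{iπ/4}.
#1 (3, 1, 2, 0): internal (2.292893, -1.292893); octagon support 2.535534 vs apothem 0.8 → ∉ W
#2 (0, 1, -1, 0): internal (-0.707107, 1.707107); octagon support 1.707107 vs apothem 0.8 → ∉ W
#3 (1, -1, 0, 1): internal (2.414214, 0.000000); octagon support 2.414214 vs apothem 0.8 → ∉ W
#4 (0, 0, -1, 1): internal (0.707107, 1.707107); octagon support 1.707107 vs apothem 0.8 → ∉ W
#5 (0, 0, 1, 0): internal (0.000000, -1.000000); octagon support 1.000000 vs apothem 0.8 → ∉ W
#6 (1, 1, -1, 1): internal (1.000000, 2.414214); octagon support 2.414214 vs apothem 0.8 → ∉ W
#7 (-2, 1, -2, -3): internal (-4.828427, 0.585786); octagon support 4.828427 vs apothem 0.8 → ∉ W
#8 (0, -1, 1, -1): internal (0.000000, -2.414214); octagon support 2.414214 vs apothem 0.8 → ∉ W

none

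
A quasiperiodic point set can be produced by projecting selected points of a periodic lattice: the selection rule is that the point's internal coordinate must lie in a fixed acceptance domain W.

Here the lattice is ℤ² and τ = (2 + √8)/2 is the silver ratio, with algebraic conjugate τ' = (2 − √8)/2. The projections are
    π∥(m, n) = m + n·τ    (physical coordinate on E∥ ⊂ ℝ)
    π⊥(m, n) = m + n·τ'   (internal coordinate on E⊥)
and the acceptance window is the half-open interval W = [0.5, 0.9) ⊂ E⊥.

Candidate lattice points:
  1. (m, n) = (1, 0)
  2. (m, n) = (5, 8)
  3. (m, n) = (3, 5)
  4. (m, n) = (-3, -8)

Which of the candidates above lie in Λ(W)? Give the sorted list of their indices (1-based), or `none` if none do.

τ' = (2−√8)/2 ≈ -0.414214.
#1 (1,0): internal coord 1 + (0)·τ' = +1.000000; +1.000000 ∉ [0.5, 0.9) → out
#2 (5,8): internal coord 5 + (8)·τ' = +1.686292; +1.686292 ∉ [0.5, 0.9) → out
#3 (3,5): internal coord 3 + (5)·τ' = +0.928932; +0.928932 ∉ [0.5, 0.9) → out
#4 (-3,-8): internal coord -3 + (-8)·τ' = +0.313708; +0.313708 ∉ [0.5, 0.9) → out

none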